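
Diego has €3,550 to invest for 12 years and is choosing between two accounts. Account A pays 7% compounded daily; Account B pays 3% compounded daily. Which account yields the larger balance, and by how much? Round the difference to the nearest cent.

A: (1 + 0.07/365)^4380 ≈ 2.31618043, so 3,550 × 2.31618043 ≈ 8,222.4405.
B: (1 + 0.03/365)^4380 ≈ 1.43330821, so 3,550 × 1.43330821 ≈ 5,088.2441.
Difference ≈ 3,134.1964 in favor of A.

Account A, by €3,134.20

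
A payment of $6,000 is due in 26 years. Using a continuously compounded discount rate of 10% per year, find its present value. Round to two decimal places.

$445.64

P = A·e^(−rt) = 6,000·e^(−2.6).
e^(−2.6) ≈ 0.07427357821, so P ≈ 445.6415.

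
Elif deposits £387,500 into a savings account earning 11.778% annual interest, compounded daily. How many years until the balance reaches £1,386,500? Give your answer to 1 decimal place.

(1 + 0.000322685)^(365t) = 1,386,500/387,500 = 3.5781.
365t·ln(1 + 0.000322685) = ln(3.5781); 365t = 1.2748/0.000322633 ≈ 3951.3084.
t ≈ 10.8255 years.

10.8 years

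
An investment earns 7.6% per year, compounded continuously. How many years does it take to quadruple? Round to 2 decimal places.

e^(0.076t) = 4, so 0.076t = ln 4 ≈ 1.3863.
t ≈ 1.3863/0.076 ≈ 18.2407.

18.24 years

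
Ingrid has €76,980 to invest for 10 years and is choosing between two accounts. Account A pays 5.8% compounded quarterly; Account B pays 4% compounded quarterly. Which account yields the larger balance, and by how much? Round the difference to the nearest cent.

A: (1 + 0.0145)^40 ≈ 1.77861542652, so 76,980 × 1.77861542652 ≈ 136,917.8155.
B: (1 + 0.01)^40 ≈ 1.48886373359, so 76,980 × 1.48886373359 ≈ 114,612.7302.
Difference ≈ 22,305.0853 in favor of A.

Account A, by €22,305.09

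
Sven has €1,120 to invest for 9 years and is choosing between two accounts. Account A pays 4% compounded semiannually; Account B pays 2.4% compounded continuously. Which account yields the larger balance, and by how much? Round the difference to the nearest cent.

Account A, by €209.60

Account A growth factor: (1 + 0.02)^18 ≈ 1.428246248; balance ≈ 1,599.6358.
Account B growth factor: e^(0.024·9) = e^0.216 ≈ 1.241102379; balance ≈ 1,390.0347.
Account A is larger by 209.6011.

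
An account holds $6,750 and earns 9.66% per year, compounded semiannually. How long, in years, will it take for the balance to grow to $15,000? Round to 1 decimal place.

We need (1 + 0.0483)^(2t) = 2.2222, so 2t = ln 2.2222 / ln 1.0483 ≈ 16.9284.
t ≈ 16.9284/2 = 8.4642 years.

8.5 years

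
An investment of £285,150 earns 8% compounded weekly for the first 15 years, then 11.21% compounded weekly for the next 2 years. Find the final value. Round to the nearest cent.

£1,183,287.56

Phase 1: 285,150·(1 + 0.08/52)^780 ≈ 945,858.7323.
Phase 2: 945,858.7323·(1 + 0.1121/52)^104 ≈ 1,183,287.5600.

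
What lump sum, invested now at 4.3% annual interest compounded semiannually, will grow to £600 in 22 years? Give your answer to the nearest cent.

Growth factor = (1 + 0.0215)^44 ≈ 2.54969553.
P = 600/2.54969553 ≈ 235.3222.

£235.32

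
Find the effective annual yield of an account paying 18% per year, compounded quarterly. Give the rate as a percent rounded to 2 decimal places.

19.25%

One year is 4 periods at 0.045 each: (1 + 0.045)^4 ≈ 1.192519.
EAR = 1.192519 − 1 ≈ 19.25186%.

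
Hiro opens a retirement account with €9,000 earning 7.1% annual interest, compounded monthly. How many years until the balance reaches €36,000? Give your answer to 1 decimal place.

19.6 years

We need (1 + 0.00591667)^(12t) = 4, so 12t = ln 4 / ln 1.005917 ≈ 234.9957.
t ≈ 234.9957/12 = 19.5830 years.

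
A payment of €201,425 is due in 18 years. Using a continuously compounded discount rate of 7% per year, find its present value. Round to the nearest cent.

P = A·e^(−rt) = 201,425·e^(−1.26).
e^(−1.26) ≈ 0.2836540265, so P ≈ 57,135.0123.

€57,135.01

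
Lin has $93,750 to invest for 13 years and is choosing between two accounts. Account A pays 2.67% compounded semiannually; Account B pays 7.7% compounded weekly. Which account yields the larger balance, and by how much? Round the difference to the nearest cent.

Account B, by $122,557.04

Account A growth factor: (1 + 0.01335)^26 ≈ 1.41171252417; balance ≈ 132,348.0491.
Account B growth factor: (1 + 0.077/52)^676 ≈ 2.71898760183; balance ≈ 254,905.0877.
Account B is larger by 122,557.0385.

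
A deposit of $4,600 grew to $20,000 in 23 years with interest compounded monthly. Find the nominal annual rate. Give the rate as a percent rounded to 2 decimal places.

The 276-period growth factor is 20,000/4,600 = 4.34783.
r/12 = 4.34783^(1/276) − 1 ≈ 0.00533912, so r ≈ 12·0.00533912 = 6.40694%.

6.41%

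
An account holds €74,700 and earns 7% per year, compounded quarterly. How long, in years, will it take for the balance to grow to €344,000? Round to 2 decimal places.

22.01 years

(1 + 0.0175)^(4t) = 344,000/74,700 = 4.6051.
4t·ln(1 + 0.0175) = ln(4.6051); 4t = 1.5272/0.0173486 ≈ 88.0277.
t ≈ 22.0069 years.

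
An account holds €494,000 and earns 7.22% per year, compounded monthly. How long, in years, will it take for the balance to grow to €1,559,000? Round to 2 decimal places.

We need (1 + 0.00601667)^(12t) = 3.1559, so 12t = ln 3.1559 / ln 1.006017 ≈ 191.5875.
t ≈ 191.5875/12 = 15.9656 years.

15.97 years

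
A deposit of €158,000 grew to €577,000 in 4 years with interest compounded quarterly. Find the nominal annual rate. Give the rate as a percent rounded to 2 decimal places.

The 16-period growth factor is 577,000/158,000 = 3.6519.
r/4 = 3.6519^(1/16) − 1 ≈ 0.0843199, so r ≈ 4·0.0843199 = 33.72795%.

33.73%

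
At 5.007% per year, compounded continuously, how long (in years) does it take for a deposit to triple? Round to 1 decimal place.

21.9 years

e^(0.05007t) = 3, so 0.05007t = ln 3 ≈ 1.0986.
t ≈ 1.0986/0.05007 ≈ 21.9415.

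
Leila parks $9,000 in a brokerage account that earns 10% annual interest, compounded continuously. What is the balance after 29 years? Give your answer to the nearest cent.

A = P·e^(rt) = 9,000·e^(0.1·29) = 9,000·e^2.9.
e^2.9 ≈ 18.1741453694, so A ≈ 163,567.3083.

$163,567.31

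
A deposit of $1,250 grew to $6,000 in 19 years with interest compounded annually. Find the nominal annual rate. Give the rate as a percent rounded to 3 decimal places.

8.606%

(1 + r)^19 = 6,000/1,250 = 4.8.
1 + r = 4.8^(1/19) ≈ 1.086062, so r ≈ 0.0860625.
r ≈ 8.60625%.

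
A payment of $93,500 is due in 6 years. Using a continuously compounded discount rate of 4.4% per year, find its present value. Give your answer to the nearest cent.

$71,805.53

P = A·e^(−rt) = 93,500·e^(−0.264).
e^(−0.264) ≈ 0.76797353966, so P ≈ 71,805.5260.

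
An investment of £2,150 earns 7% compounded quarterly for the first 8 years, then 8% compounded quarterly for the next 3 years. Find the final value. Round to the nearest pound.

£4,751

After 8 years at 7%: 2,150 × 1.742213492 ≈ 3,745.7590.
Then 3 years at 8%: 3,745.7590 × 1.268241795 ≈ 4,750.5281.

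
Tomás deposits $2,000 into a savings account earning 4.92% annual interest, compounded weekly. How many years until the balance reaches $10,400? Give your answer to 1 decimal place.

33.5 years

We need (1 + 0.000946154)^(52t) = 5.2, so 52t = ln 5.2 / ln 1.000946 ≈ 1743.3089.
t ≈ 1743.3089/52 = 33.5252 years.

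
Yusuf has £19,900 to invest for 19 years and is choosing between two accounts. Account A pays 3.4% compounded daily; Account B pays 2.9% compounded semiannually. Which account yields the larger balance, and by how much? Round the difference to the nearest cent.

A: (1 + 0.034/365)^6935 ≈ 1.90783657, so 19,900 × 1.90783657 ≈ 37,965.9477.
B: (1 + 0.0145)^38 ≈ 1.7281361379, so 19,900 × 1.7281361379 ≈ 34,389.9091.
Difference ≈ 3,576.0386 in favor of A.

Account A, by £3,576.04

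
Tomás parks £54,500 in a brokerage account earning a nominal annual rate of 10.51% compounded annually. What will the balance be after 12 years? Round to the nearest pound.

Growth factor = (1 + 0.1051)^12 ≈ 3.31756122877.
A ≈ 54,500 × 3.31756122877 ≈ 180,807.0870.

£180,807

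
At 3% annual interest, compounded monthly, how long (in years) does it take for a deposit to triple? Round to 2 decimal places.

(1 + 0.0025)^(12t) = 3.
12t = ln 3 / ln(1 + 0.0025) ≈ 1.0986/0.00249688 ≈ 439.9940.
t ≈ 36.6662.

36.67 years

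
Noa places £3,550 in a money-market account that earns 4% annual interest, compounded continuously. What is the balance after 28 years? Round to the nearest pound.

£10,880

A = P·e^(rt) = 3,550·e^(0.04·28) = 3,550·e^1.12.
e^1.12 ≈ 3.0648542033, so A ≈ 10,880.2324.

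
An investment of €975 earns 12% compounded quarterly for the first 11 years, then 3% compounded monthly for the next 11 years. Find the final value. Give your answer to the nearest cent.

€4,977.15

After 11 years at 12%: 975 × 3.671452273 ≈ 3,579.6660.
Then 11 years at 3%: 3,579.6660 × 1.390395427 ≈ 4,977.1512.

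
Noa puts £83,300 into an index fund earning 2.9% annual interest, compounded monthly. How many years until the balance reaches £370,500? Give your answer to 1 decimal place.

We need (1 + 0.00241667)^(12t) = 4.4478, so 12t = ln 4.4478 / ln 1.002417 ≈ 618.2928.
t ≈ 618.2928/12 = 51.5244 years.

51.5 years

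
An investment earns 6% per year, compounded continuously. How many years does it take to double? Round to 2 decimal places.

11.55 years

e^(0.06t) = 2, so 0.06t = ln 2 ≈ 0.69315.
t ≈ 0.69315/0.06 ≈ 11.5525.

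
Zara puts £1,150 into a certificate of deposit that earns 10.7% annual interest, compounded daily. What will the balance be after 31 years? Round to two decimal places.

£31,698.71

Growth factor = (1 + 0.107/365)^11315 ≈ 27.564091818.
A ≈ 1,150 × 27.564091818 ≈ 31,698.7056.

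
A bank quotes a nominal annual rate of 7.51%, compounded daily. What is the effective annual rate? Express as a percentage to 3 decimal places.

EAR = (1 + 7.51%/365)^365 − 1 = (1 + 0.000205753)^365 − 1.
(1 + 0.000205753)^365 ≈ 1.077984, so EAR ≈ 7.79836%.

7.798%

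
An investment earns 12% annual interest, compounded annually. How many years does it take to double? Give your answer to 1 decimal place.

(1 + 0.12)^t = 2.
t = ln 2 / ln(1 + 0.12) ≈ 0.69315/0.113329 ≈ 6.1163.

6.1 years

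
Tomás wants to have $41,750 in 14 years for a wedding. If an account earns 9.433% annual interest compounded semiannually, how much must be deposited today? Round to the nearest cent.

Growth factor = (1 + 0.047165)^28 ≈ 3.6343211969.
P = 41,750/3.6343211969 ≈ 11,487.7023.

$11,487.70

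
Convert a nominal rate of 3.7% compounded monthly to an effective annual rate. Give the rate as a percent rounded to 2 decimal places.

3.76%

EAR = (1 + 3.7%/12)^12 − 1 = (1 + 0.00308333)^12 − 1.
(1 + 0.00308333)^12 ≈ 1.037634, so EAR ≈ 3.76340%.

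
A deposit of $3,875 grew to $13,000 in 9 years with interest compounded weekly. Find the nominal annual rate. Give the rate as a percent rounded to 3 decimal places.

The 468-period growth factor is 13,000/3,875 = 3.35484.
r/52 = 3.35484^(1/468) − 1 ≈ 0.00258968, so r ≈ 52·0.00258968 = 13.46634%.

13.466%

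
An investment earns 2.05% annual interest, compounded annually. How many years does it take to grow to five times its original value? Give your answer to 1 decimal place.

(1 + 0.0205)^t = 5.
t = ln 5 / ln(1 + 0.0205) ≈ 1.6094/0.0202927 ≈ 79.3112.

79.3 years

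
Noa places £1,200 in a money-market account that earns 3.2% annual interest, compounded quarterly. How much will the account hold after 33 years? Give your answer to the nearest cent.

£3,435.35

Periodic rate = 3.2%/4 = 0.008; periods = 4·33 = 132.
A = 1,200·(1 + 0.008)^132 ≈ 1,200·2.862794924 ≈ 3,435.3539.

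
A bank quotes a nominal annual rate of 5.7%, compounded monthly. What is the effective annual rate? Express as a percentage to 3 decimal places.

5.851%

One year is 12 periods at 0.00475 each: (1 + 0.00475)^12 ≈ 1.058513.
EAR = 1.058513 − 1 ≈ 5.85130%.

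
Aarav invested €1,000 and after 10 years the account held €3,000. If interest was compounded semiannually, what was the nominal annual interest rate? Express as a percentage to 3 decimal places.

11.293%

(1 + r/2)^20 = 3,000/1,000 = 3.
1 + r/2 = 3^(1/20) ≈ 1.056467, so r/2 ≈ 0.0564673.
r ≈ 2·0.0564673 = 11.29346%.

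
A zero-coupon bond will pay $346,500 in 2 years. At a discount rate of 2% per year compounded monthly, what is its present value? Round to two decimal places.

$332,924.63

Growth factor = (1 + 0.02/12)^24 ≈ 1.04077611958.
P = 346,500/1.04077611958 ≈ 332,924.6257.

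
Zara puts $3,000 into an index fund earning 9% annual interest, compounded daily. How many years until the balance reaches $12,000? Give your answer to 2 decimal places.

We need (1 + 0.000246575)^(365t) = 4, so 365t = ln 4 / ln 1.000247 ≈ 5622.8869.
t ≈ 5622.8869/365 = 15.4052 years.

15.41 years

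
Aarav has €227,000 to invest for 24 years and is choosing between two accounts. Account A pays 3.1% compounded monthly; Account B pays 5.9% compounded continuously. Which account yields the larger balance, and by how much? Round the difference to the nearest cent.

Account A growth factor: (1 + 0.031/12)^288 ≈ 2.10231822359; balance ≈ 477,226.2368.
Account B growth factor: e^(0.059·24) = e^1.416 ≈ 4.12060501137; balance ≈ 935,377.3376.
Account B is larger by 458,151.1008.

Account B, by €458,151.10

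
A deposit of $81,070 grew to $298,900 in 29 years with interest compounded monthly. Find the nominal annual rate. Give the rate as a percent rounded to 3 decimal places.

The 348-period growth factor is 298,900/81,070 = 3.68694.
r/12 = 3.68694^(1/348) − 1 ≈ 0.00375645, so r ≈ 12·0.00375645 = 4.50774%.

4.508%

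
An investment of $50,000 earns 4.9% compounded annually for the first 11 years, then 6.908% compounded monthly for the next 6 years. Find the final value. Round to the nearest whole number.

$127,935

After 11 years at 4.9%: 50,000 × 1.69250659696 ≈ 84,625.3298.
Then 6 years at 6.908%: 84,625.3298 × 1.51178571864 ≈ 127,935.3651.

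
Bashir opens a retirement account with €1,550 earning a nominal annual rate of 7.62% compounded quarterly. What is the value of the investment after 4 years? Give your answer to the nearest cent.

€2,096.33

Periodic rate = 7.62%/4 = 0.01905; periods = 4·4 = 16.
A = 1,550·(1 + 0.01905)^16 ≈ 1,550·1.352470787 ≈ 2,096.3297.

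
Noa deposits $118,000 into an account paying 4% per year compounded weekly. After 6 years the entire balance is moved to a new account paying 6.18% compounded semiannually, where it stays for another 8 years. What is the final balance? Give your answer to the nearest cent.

Phase 1: 118,000·(1 + 0.04/52)^312 ≈ 149,993.5606.
Phase 2: 149,993.5606·(1 + 0.0309)^16 ≈ 244,082.8405.

$244,082.84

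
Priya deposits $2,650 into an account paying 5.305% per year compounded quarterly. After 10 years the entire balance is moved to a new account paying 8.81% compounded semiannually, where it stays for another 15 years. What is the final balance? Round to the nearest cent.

After 10 years at 5.305%: 2,650 × 1.6938650332 ≈ 4,488.7423.
Then 15 years at 8.81%: 4,488.7423 × 3.6445081971 ≈ 16,359.2582.

$16,359.26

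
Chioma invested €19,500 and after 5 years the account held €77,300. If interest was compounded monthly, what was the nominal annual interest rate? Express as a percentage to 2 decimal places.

(1 + r/12)^60 = 77,300/19,500 = 3.9641.
1 + r/12 = 3.9641^(1/60) ≈ 1.02322, so r/12 ≈ 0.0232201.
r ≈ 12·0.0232201 = 27.86417%.

27.86%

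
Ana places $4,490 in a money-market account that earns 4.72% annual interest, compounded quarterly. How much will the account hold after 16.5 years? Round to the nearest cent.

$9,738.56

Periodic rate = 4.72%/4 = 0.0118; periods = 4·16.5 = 66.
A = 4,490·(1 + 0.0118)^66 ≈ 4,490·2.168945077 ≈ 9,738.5634.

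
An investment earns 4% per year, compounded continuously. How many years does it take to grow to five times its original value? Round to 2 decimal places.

e^(0.04t) = 5, so 0.04t = ln 5 ≈ 1.6094.
t ≈ 1.6094/0.04 ≈ 40.2359.

40.24 years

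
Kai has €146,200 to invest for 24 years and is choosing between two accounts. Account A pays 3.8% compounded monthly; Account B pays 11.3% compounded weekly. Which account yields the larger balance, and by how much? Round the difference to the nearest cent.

Account B, by €1,831,799.21

A: (1 + 0.038/12)^288 ≈ 2.48571176037, so 146,200 × 2.48571176037 ≈ 363,411.0594.
B: (1 + 0.113/52)^1248 ≈ 15.01511814205, so 146,200 × 15.01511814205 ≈ 2,195,210.2724.
Difference ≈ 1,831,799.2130 in favor of B.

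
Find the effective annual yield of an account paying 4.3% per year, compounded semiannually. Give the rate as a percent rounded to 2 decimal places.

One year is 2 periods at 0.0215 each: (1 + 0.0215)^2 ≈ 1.043462.
EAR = 1.043462 − 1 ≈ 4.34623%.

4.35%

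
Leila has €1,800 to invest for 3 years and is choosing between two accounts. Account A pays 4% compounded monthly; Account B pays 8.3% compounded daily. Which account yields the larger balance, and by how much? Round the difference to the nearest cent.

Account A growth factor: (1 + 0.04/12)^36 ≈ 1.127271875; balance ≈ 2,029.0894.
Account B growth factor: (1 + 0.083/365)^1095 ≈ 1.282705723; balance ≈ 2,308.8703.
Account B is larger by 279.7809.

Account B, by €279.78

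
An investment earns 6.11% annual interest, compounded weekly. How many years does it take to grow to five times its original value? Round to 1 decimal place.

26.4 years

(1 + 0.001175)^(52t) = 5.
52t = ln 5 / ln(1 + 0.001175) ≈ 1.6094/0.00117431 ≈ 1370.5390.
t ≈ 26.3565.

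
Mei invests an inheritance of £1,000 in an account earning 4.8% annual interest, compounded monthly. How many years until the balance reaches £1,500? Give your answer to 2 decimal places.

We need (1 + 0.004)^(12t) = 1.5, so 12t = ln 1.5 / ln 1.004 ≈ 101.5689.
t ≈ 101.5689/12 = 8.4641 years.

8.46 years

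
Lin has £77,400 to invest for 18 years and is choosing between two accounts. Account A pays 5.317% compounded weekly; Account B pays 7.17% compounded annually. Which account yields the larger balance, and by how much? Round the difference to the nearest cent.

Account A growth factor: (1 + 0.0010225)^936 ≈ 2.60275639753; balance ≈ 201,453.3452.
Account B growth factor: (1 + 0.0717)^18 ≈ 3.47790850661; balance ≈ 269,190.1184.
Account B is larger by 67,736.7732.

Account B, by £67,736.77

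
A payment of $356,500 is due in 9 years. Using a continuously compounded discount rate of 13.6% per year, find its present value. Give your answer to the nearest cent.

P = A·e^(−rt) = 356,500·e^(−1.224).
e^(−1.224) ≈ 0.294051604952, so P ≈ 104,829.3972.

$104,829.40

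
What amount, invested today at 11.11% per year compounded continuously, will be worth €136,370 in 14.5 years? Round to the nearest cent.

P = A·e^(−rt) = 136,370·e^(−1.61095).
e^(−1.61095) ≈ 0.199697811013, so P ≈ 27,232.7905.

€27,232.79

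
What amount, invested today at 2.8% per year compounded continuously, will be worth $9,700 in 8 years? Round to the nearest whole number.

$7,753

P = A·e^(−rt) = 9,700·e^(−0.224).
e^(−0.224) ≈ 0.7993151344, so P ≈ 7,753.3568.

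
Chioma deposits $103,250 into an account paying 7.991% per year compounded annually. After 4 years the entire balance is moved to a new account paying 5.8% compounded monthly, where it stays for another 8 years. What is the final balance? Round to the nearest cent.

Phase 1: 103,250·(1 + 0.07991)^4 ≈ 140,423.6675.
Phase 2: 140,423.6675·(1 + 0.058/12)^96 ≈ 223,083.5391.

$223,083.54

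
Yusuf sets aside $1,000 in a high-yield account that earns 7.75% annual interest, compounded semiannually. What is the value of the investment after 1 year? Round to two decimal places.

$1,079.00

Periodic rate = 7.75%/2 = 0.03875; periods = 2·1 = 2.
A = 1,000·(1 + 0.03875)^2 ≈ 1,000·1.079001563 ≈ 1,079.0016.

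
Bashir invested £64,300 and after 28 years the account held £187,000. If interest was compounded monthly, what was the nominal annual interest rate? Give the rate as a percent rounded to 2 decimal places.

The 336-period growth factor is 187,000/64,300 = 2.90824.
r/12 = 2.90824^(1/336) − 1 ≈ 0.00318228, so r ≈ 12·0.00318228 = 3.81874%.

3.82%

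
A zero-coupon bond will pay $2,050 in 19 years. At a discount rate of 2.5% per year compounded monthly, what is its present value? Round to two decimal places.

$1,275.49

Periodic rate = 2.5%/12 = 0.00208333; 228 periods.
P = 2,050/(1 + 0.025/12)^228 ≈ 2,050/1.607219865 ≈ 1,275.4944.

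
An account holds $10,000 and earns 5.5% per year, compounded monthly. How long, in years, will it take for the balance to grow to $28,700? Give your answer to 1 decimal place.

(1 + 0.00458333)^(12t) = 28,700/10,000 = 2.87.
12t·ln(1 + 0.00458333) = ln(2.87); 12t = 1.0543/0.00457286 ≈ 230.5585.
t ≈ 19.2132 years.

19.2 years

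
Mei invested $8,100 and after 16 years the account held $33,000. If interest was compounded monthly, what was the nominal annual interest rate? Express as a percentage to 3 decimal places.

8.811%

The 192-period growth factor is 33,000/8,100 = 4.07407.
r/12 = 4.07407^(1/192) − 1 ≈ 0.00734268, so r ≈ 12·0.00734268 = 8.81121%.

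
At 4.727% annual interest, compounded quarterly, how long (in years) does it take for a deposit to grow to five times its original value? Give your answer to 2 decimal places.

34.25 years

(1 + 0.0118175)^(4t) = 5.
4t = ln 5 / ln(1 + 0.0118175) ≈ 1.6094/0.0117482 ≈ 136.9942.
t ≈ 34.2486.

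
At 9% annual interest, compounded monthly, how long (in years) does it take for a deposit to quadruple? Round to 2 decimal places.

(1 + 0.0075)^(12t) = 4.
12t = ln 4 / ln(1 + 0.0075) ≈ 1.3863/0.00747201 ≈ 185.5315.
t ≈ 15.4610.

15.46 years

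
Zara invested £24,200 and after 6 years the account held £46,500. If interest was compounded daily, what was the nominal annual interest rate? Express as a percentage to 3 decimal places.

The 2190-period growth factor is 46,500/24,200 = 1.92149.
r/365 = 1.92149^(1/2190) − 1 ≈ 0.000298264, so r ≈ 365·0.000298264 = 10.88662%.

10.887%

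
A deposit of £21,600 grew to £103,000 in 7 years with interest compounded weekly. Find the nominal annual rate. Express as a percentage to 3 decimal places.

22.363%

The 364-period growth factor is 103,000/21,600 = 4.76852.
r/52 = 4.76852^(1/364) − 1 ≈ 0.00430053, so r ≈ 52·0.00430053 = 22.36274%.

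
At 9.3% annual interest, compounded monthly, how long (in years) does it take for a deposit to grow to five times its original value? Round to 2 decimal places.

(1 + 0.00775)^(12t) = 5.
12t = ln 5 / ln(1 + 0.00775) ≈ 1.6094/0.00772012 ≈ 208.4731.
t ≈ 17.3728.

17.37 years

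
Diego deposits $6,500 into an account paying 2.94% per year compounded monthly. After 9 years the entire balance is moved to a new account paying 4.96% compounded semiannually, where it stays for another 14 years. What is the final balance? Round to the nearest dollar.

$16,811

After 9 years at 2.94%: 6,500 × 1.3024881457 ≈ 8,466.1729.
Then 14 years at 4.96%: 8,466.1729 × 1.9856160226 ≈ 16,810.5687.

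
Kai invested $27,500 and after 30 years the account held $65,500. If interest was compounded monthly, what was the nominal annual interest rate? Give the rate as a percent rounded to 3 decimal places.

The 360-period growth factor is 65,500/27,500 = 2.38182.
r/12 = 2.38182^(1/360) − 1 ≈ 0.00241364, so r ≈ 12·0.00241364 = 2.89637%.

2.896%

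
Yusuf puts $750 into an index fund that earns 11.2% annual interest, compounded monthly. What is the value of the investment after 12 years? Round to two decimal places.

$2,857.89

Periodic rate = 11.2%/12 = 0.00933333; periods = 12·12 = 144.
A = 750·(1 + 0.112/12)^144 ≈ 750·3.810524161 ≈ 2,857.8931.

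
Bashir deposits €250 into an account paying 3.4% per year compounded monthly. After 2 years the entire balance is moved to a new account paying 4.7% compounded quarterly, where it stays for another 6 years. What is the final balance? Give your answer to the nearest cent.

After 2 years at 3.4%: 250 × 1.0702624 ≈ 267.5656.
Then 6 years at 4.7%: 267.5656 × 1.32360108 ≈ 354.1501.

€354.15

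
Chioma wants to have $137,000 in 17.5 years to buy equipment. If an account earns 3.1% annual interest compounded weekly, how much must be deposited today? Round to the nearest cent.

Periodic rate = 3.1%/52 = 0.000596154; 910 periods.
P = 137,000/(1 + 0.031/52)^910 ≈ 137,000/1.72002419487 ≈ 79,650.0424.

$79,650.04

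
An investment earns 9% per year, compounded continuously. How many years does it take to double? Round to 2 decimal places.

7.70 years

e^(0.09t) = 2, so 0.09t = ln 2 ≈ 0.69315.
t ≈ 0.69315/0.09 ≈ 7.7016.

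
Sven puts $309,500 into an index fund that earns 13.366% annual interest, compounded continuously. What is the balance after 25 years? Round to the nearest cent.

A = P·e^(rt) = 309,500·e^(0.13366·25) = 309,500·e^3.3415.
e^3.3415 ≈ 28.26148715786, so A ≈ 8,746,930.2754.

$8,746,930.28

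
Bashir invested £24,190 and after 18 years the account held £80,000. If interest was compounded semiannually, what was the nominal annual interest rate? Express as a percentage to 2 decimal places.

(1 + r/2)^36 = 80,000/24,190 = 3.30715.
1 + r/2 = 3.30715^(1/36) ≈ 1.033783, so r/2 ≈ 0.0337827.
r ≈ 2·0.0337827 = 6.75655%.

6.76%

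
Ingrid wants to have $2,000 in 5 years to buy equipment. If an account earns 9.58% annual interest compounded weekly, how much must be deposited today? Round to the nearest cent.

Growth factor = (1 + 0.0958/52)^260 ≈ 1.613747814.
P = 2,000/1.613747814 ≈ 1,239.3510.

$1,239.35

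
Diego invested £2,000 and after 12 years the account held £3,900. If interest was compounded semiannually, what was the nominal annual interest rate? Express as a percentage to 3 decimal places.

(1 + r/2)^24 = 3,900/2,000 = 1.95.
1 + r/2 = 1.95^(1/24) ≈ 1.028217, so r/2 ≈ 0.028217.
r ≈ 2·0.028217 = 5.64340%.

5.643%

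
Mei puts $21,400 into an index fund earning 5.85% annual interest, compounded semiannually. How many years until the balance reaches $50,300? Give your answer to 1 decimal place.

We need (1 + 0.02925)^(2t) = 2.3505, so 2t = ln 2.3505 / ln 1.02925 ≈ 29.6428.
t ≈ 29.6428/2 = 14.8214 years.

14.8 years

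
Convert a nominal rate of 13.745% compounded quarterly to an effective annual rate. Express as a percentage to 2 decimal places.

One year is 4 periods at 0.0343625 each: (1 + 0.0343625)^4 ≈ 1.144698.
EAR = 1.144698 − 1 ≈ 14.46984%.

14.47%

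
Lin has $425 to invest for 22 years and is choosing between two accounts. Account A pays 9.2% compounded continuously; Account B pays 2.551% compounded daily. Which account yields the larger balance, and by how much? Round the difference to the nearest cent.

Account A, by $2,471.70

Account A growth factor: e^(0.092·22) = e^2.024 ≈ 7.56853862; balance ≈ 3,216.6289.
Account B growth factor: (1 + 0.02551/365)^8030 ≈ 1.75277525; balance ≈ 744.9295.
Account A is larger by 2,471.6994.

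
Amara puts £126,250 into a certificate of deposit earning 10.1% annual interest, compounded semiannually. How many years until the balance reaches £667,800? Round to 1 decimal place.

16.9 years

(1 + 0.0505)^(2t) = 667,800/126,250 = 5.2895.
2t·ln(1 + 0.0505) = ln(5.2895); 2t = 1.6657/0.0492662 ≈ 33.8107.
t ≈ 16.9053 years.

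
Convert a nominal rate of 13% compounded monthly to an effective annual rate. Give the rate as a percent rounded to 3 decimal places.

13.803%

One year is 12 periods at 0.0108333 each: (1 + 0.0108333)^12 ≈ 1.138032.
EAR = 1.138032 − 1 ≈ 13.80325%.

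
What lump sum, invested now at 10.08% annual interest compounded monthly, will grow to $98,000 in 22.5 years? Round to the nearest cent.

Growth factor = (1 + 0.0084)^270 ≈ 9.5689875865.
P = 98,000/9.5689875865 ≈ 10,241.4178.

$10,241.42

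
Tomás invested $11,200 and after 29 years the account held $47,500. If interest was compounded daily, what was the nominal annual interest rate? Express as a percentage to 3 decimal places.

(1 + r/365)^10585 = 47,500/11,200 = 4.24107.
1 + r/365 = 4.24107^(1/10585) ≈ 1.000137, so r/365 ≈ 0.000136506.
r ≈ 365·0.000136506 = 4.98246%.

4.982%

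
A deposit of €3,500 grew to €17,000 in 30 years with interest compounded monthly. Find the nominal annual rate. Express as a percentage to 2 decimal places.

(1 + r/12)^360 = 17,000/3,500 = 4.85714.
1 + r/12 = 4.85714^(1/360) ≈ 1.0044, so r/12 ≈ 0.00439979.
r ≈ 12·0.00439979 = 5.27975%.

5.28%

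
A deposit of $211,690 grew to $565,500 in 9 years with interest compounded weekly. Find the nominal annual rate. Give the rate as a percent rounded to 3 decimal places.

10.929%

(1 + r/52)^468 = 565,500/211,690 = 2.67136.
1 + r/52 = 2.67136^(1/468) ≈ 1.002102, so r/52 ≈ 0.00210175.
r ≈ 52·0.00210175 = 10.92911%.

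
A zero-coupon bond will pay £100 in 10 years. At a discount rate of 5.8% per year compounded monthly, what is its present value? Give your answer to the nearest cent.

£56.07

Periodic rate = 5.8%/12 = 0.00483333; 120 periods.
P = 100/(1 + 0.058/12)^120 ≈ 100/1.7835448 ≈ 56.0681.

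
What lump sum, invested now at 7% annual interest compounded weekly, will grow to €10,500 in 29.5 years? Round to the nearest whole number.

€1,333

Growth factor = (1 + 0.07/52)^1534 ≈ 7.874355517.
P = 10,500/7.874355517 ≈ 1,333.4425.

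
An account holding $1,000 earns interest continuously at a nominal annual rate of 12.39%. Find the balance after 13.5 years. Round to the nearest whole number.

A = P·e^(rt) = 1,000·e^(0.1239·13.5) = 1,000·e^1.67265.
e^1.67265 ≈ 5.326263711, so A ≈ 5,326.2637.

$5,326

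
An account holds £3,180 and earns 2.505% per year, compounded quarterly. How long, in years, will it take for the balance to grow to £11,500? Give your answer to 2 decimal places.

51.48 years

We need (1 + 0.0062625)^(4t) = 3.6164, so 4t = ln 3.6164 / ln 1.006263 ≈ 205.9061.
t ≈ 205.9061/4 = 51.4765 years.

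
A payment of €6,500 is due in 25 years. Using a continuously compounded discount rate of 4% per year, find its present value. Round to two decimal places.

€2,391.22

P = A·e^(−rt) = 6,500·e^(−1).
e^(−1) ≈ 0.3678794412, so P ≈ 2,391.2164.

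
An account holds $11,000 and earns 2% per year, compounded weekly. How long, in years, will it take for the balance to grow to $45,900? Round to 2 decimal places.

We need (1 + 0.000384615)^(52t) = 4.1727, so 52t = ln 4.1727 / ln 1.000385 ≈ 3714.9958.
t ≈ 3714.9958/52 = 71.4422 years.

71.44 years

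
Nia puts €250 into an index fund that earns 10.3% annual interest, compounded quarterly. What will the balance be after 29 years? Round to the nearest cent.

Growth factor = (1 + 0.02575)^116 ≈ 19.09048554.
A ≈ 250 × 19.09048554 ≈ 4,772.6214.

€4,772.62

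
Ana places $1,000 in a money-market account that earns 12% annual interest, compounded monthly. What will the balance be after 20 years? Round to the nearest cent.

$10,892.55

Growth factor = (1 + 0.01)^240 ≈ 10.892553654.
A ≈ 1,000 × 10.892553654 ≈ 10,892.5537.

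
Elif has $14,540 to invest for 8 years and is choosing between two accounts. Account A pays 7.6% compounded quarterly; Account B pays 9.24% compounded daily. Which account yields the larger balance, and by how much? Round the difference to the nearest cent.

Account A growth factor: (1 + 0.019)^32 ≈ 1.8263074394; balance ≈ 26,554.5102.
Account B growth factor: (1 + 0.0924/365)^2920 ≈ 2.0940635305; balance ≈ 30,447.6837.
Account B is larger by 3,893.1736.

Account B, by $3,893.17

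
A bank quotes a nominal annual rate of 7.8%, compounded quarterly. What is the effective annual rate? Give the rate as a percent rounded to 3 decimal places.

EAR = (1 + 7.8%/4)^4 − 1 = (1 + 0.0195)^4 − 1.
(1 + 0.0195)^4 ≈ 1.080311, so EAR ≈ 8.03113%.

8.031%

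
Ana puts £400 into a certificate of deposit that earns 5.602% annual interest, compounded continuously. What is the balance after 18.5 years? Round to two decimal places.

A = P·e^(rt) = 400·e^(0.05602·18.5) = 400·e^1.03637.
e^1.03637 ≈ 2.818965574, so A ≈ 1,127.5862.

£1,127.59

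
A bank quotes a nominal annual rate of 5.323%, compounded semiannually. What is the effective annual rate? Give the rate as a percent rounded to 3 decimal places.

EAR = (1 + 5.323%/2)^2 − 1 = (1 + 0.026615)^2 − 1.
(1 + 0.026615)^2 ≈ 1.053938, so EAR ≈ 5.39384%.

5.394%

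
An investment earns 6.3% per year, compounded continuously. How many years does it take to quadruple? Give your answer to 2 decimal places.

e^(0.063t) = 4, so 0.063t = ln 4 ≈ 1.3863.
t ≈ 1.3863/0.063 ≈ 22.0047.

22.00 years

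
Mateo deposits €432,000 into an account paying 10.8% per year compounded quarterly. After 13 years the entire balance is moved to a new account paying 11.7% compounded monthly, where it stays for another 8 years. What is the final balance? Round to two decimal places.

Phase 1: 432,000·(1 + 0.027)^52 ≈ 1,726,421.4126.
Phase 2: 1,726,421.4126·(1 + 0.00975)^96 ≈ 4,382,052.2407.

€4,382,052.24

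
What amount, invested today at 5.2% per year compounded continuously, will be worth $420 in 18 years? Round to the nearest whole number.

$165

P = A·e^(−rt) = 420·e^(−0.936).
e^(−0.936) ≈ 0.392193476, so P ≈ 164.7213.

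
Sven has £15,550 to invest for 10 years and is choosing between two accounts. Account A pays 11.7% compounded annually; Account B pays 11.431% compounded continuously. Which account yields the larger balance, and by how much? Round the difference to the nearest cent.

Account B, by £1,754.43

Account A growth factor: (1 + 0.117)^10 ≈ 3.0236514816; balance ≈ 47,017.7805.
Account B growth factor: e^(0.11431·10) = e^1.1431 ≈ 3.1364763868; balance ≈ 48,772.2078.
Account B is larger by 1,754.4273.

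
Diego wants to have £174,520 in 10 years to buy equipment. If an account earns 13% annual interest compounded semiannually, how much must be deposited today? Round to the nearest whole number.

£49,528

Growth factor = (1 + 0.065)^20 ≈ 3.52364506352.
P = 174,520/3.52364506352 ≈ 49,528.2575.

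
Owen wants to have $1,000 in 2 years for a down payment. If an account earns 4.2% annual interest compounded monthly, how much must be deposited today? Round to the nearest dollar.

$920

Periodic rate = 4.2%/12 = 0.0035; 24 periods.
P = 1,000/(1 + 0.0035)^24 ≈ 1,000/1.0874694 ≈ 919.5661.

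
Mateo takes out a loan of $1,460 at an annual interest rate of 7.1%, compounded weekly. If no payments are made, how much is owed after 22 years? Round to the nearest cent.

$6,954.38

Periodic rate = 7.1%/52 = 0.00136538; periods = 52·22 = 1144.
A = 1,460·(1 + 0.071/52)^1144 ≈ 1,460·4.763270939 ≈ 6,954.3756.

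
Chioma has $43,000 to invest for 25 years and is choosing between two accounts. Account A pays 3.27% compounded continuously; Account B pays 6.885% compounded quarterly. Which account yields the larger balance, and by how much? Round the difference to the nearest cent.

Account B, by $139,551.68

Account A growth factor: e^(0.0327·25) = e^0.8175 ≈ 2.2648306773; balance ≈ 97,387.7191.
Account B growth factor: (1 + 0.0172125)^100 ≈ 5.51021869301; balance ≈ 236,939.4038.
Account B is larger by 139,551.6847.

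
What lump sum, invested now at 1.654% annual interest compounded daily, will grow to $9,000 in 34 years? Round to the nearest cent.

Periodic rate = 1.654%/365 = 0.0000453151; 12410 periods.
P = 9,000/(1 + 0.01654/365)^12410 ≈ 9,000/1.754786608 ≈ 5,128.8287.

$5,128.83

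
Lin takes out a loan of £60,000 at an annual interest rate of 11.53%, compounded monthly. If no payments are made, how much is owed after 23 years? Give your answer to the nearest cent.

Periodic rate = 11.53%/12 = 0.00960833; periods = 12·23 = 276.
A = 60,000·(1 + 0.1153/12)^276 ≈ 60,000·14.0025695867 ≈ 840,154.1752.

£840,154.18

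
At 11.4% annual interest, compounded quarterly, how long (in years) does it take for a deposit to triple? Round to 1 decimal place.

(1 + 0.0285)^(4t) = 3.
4t = ln 3 / ln(1 + 0.0285) ≈ 1.0986/0.0281014 ≈ 39.0945.
t ≈ 9.7736.

9.8 years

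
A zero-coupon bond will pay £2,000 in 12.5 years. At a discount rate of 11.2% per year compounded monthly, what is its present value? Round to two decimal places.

Periodic rate = 11.2%/12 = 0.00933333; 150 periods.
P = 2,000/(1 + 0.112/12)^150 ≈ 2,000/4.028954996 ≈ 496.4066.

£496.41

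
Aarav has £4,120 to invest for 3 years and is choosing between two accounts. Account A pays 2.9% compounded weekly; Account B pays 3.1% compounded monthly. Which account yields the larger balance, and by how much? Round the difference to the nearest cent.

Account A growth factor: (1 + 0.029/52)^156 ≈ 1.090870225; balance ≈ 4,494.3853.
Account B growth factor: (1 + 0.031/12)^36 ≈ 1.097330137; balance ≈ 4,521.0002.
Account B is larger by 26.6148.

Account B, by £26.61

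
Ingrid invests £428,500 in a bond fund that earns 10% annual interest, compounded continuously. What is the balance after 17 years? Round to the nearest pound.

£2,345,586

A = P·e^(rt) = 428,500·e^(0.1·17) = 428,500·e^1.7.
e^1.7 ≈ 5.473947391727, so A ≈ 2,345,586.4574.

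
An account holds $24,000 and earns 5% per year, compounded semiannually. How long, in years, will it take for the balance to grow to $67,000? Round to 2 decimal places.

20.79 years

We need (1 + 0.025)^(2t) = 2.7917, so 2t = ln 2.7917 / ln 1.025 ≈ 41.5768.
t ≈ 41.5768/2 = 20.7884 years.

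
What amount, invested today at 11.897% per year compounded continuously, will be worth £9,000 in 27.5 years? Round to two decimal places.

P = A·e^(−rt) = 9,000·e^(−3.271675).
e^(−3.271675) ≈ 0.0379428196, so P ≈ 341.4854.

£341.49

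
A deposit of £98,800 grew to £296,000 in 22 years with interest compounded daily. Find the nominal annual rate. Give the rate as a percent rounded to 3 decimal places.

(1 + r/365)^8030 = 296,000/98,800 = 2.99595.
1 + r/365 = 2.99595^(1/8030) ≈ 1.000137, so r/365 ≈ 0.000136655.
r ≈ 365·0.000136655 = 4.98789%.

4.988%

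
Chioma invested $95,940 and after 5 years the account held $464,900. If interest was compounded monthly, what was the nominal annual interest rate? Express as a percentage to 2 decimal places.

31.98%

(1 + r/12)^60 = 464,900/95,940 = 4.84574.
1 + r/12 = 4.84574^(1/60) ≈ 1.026651, so r/12 ≈ 0.0266506.
r ≈ 12·0.0266506 = 31.98072%.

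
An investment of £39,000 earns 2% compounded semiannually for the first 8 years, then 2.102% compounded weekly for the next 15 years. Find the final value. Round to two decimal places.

£62,677.54

After 8 years at 2%: 39,000 × 1.1725786449 ≈ 45,730.5672.
Then 15 years at 2.102%: 45,730.5672 × 1.370583128 ≈ 62,677.5438.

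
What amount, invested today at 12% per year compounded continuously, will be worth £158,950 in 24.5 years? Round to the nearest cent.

£8,403.01

P = A·e^(−rt) = 158,950·e^(−2.94).
e^(−2.94) ≈ 0.0528657287384, so P ≈ 8,403.0076.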